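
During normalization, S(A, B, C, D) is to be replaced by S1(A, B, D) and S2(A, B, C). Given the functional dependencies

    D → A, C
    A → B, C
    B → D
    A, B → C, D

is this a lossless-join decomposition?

Common attributes: S1 ∩ S2 = {A, B}.
Closure of {A, B}: A → B, C applies, adding C; B → D applies, adding D. So (A, B)⁺ = {A, B, C, D}.
This closure contains every attribute of S1, so S1 ∩ S2 → S1. The join is lossless.

Yes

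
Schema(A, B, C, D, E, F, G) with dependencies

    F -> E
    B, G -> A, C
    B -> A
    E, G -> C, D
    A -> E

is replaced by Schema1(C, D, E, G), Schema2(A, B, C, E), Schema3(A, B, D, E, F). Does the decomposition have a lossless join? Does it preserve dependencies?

lossy but dependency-preserving

Lossless test (chase): applying each FD to every pair of rows produces no changes in the tableau, so no row becomes fully distinguished — the join is lossy.
Dependency preservation: B, G → A, C is not contained in any single fragment, but the restricted closure of its left-hand side across the fragments still reaches the right-hand side; the remaining FDs each lie inside some fragment. All dependencies are preserved.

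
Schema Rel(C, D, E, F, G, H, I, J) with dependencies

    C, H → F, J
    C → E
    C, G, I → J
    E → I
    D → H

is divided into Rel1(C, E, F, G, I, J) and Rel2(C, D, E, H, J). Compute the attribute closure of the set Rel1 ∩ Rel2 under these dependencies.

Rel1 ∩ Rel2 = {C, E, J}.
E → I applies, adding I
Closure: {C, E, I, J}.

C, E, I, J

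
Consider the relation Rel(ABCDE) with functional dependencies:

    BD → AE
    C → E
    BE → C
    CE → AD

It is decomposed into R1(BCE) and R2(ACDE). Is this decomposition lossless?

Yes

Common attributes: R1 ∩ R2 = {CE}.
Closure of {CE}: CE → AD applies, adding AD. So (CE)⁺ = {ACDE}.
This closure contains every attribute of R2, so R1 ∩ R2 → R2. The join is lossless.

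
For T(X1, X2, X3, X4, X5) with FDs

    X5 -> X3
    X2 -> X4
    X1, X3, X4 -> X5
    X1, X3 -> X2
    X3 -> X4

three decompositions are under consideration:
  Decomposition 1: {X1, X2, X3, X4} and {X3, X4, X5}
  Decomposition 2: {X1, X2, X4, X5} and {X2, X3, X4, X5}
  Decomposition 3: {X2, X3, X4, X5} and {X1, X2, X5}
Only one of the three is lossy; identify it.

Decomposition 1: common = {X3, X4}, closure = {X3, X4} → lossy.
Decomposition 2: common = {X2, X4, X5}, closure = {X2, X3, X4, X5} → lossless.
Decomposition 3: common = {X2, X5}, closure = {X2, X3, X4, X5} → lossless.

Decomposition 1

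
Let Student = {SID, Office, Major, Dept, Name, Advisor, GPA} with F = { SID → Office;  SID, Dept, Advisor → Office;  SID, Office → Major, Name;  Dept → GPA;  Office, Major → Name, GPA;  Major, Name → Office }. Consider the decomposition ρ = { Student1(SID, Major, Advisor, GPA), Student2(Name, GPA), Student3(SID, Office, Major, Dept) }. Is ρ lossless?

Chase test. Columns are SID, Office, Major, Dept, Name, Advisor, GPA; row i has aⱼ where attribute j ∈ Studenti, else bᵢⱼ.
Initial tableau (one row per fragment):
  row 1: a1 b12 a3 b14 b15 a6 a7
  row 2: b21 b22 b23 b24 a5 b26 a7
  row 3: a1 a2 a3 a4 b35 b36 b37
Rows 1 and 3 agree on SID; apply SID→Office and equate their Office entries.
Rows 1 and 3 agree on SID, Office; apply SID, Office→Major, Name and equate their Major, Name entries.
Rows 1 and 3 agree on Office, Major; apply Office, Major→Name, GPA and equate their Name, GPA entries.
No row becomes fully distinguished — the join is lossy.

No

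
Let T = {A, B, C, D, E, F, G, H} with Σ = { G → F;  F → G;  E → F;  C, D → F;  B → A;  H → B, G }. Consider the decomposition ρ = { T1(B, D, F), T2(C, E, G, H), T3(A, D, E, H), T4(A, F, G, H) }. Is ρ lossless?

No

Chase test. Columns are A, B, C, D, E, F, G, H; row i has aⱼ where attribute j ∈ Ti, else bᵢⱼ.
Initial tableau (one row per fragment):
  row 1: b11 a2 b13 a4 b15 a6 b17 b18
  row 2: b21 b22 a3 b24 a5 b26 a7 a8
  row 3: a1 b32 b33 a4 a5 b36 b37 a8
  row 4: a1 b42 b43 b44 b45 a6 a7 a8
Rows 2 and 4 agree on G; apply G→F and equate their F entries.
Rows 1 and 2 agree on F; apply F→G and equate their G entries.
Rows 2 and 3 agree on E; apply E→F and equate their F entries.
Rows 2 and 3 agree on H; apply H→B, G and equate their B, G entries.
Rows 2 and 4 agree on H; apply H→B, G and equate their B, G entries.
Rows 2 and 3 agree on B; apply B→A and equate their A entries.
No row becomes fully distinguished — the join is lossy.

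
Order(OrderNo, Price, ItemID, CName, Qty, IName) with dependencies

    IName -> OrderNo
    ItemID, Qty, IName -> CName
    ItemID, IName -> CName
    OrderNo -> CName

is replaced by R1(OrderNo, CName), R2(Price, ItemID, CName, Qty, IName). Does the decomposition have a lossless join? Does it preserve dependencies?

lossy and not dependency-preserving

Lossless test: (CName)⁺ = {CName}, which is a superkey of neither fragment — lossy.
Dependency preservation: the restricted closure of {IName} across the fragments never reaches {OrderNo}, so IName → OrderNo cannot be enforced without a join — not preserved.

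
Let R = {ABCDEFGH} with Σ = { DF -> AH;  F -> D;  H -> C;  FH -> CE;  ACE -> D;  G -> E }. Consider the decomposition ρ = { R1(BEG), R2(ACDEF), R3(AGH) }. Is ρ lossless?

Chase test. Columns are ABCDEFGH; row i has aⱼ where attribute j ∈ Ri, else bᵢⱼ.
Initial tableau (one row per fragment):
  row 1: b11 a2 b13 b14 a5 b16 a7 b18
  row 2: a1 b22 a3 a4 a5 a6 b27 b28
  row 3: a1 b32 b33 b34 b35 b36 a7 a8
Rows 1 and 3 agree on G; apply G→E and equate their E entries.
No row becomes fully distinguished — the join is lossy.

No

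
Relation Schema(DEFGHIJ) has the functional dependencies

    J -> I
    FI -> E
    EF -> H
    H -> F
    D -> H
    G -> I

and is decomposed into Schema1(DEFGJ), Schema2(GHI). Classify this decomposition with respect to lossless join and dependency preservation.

Lossless test: (G)⁺ = {GI}, which is a superkey of neither fragment — lossy.
Dependency preservation: the restricted closure of {J} across the fragments never reaches {I}, so J → I cannot be enforced without a join — not preserved.

lossy and not dependency-preserving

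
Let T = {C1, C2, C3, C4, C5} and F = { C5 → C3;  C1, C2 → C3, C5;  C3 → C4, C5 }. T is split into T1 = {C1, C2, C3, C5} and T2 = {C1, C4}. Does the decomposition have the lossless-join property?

Common attributes: T1 ∩ T2 = {C1}.
No dependency enlarges {C1}, so (C1)⁺ = {C1}.
The closure contains neither all of T1 = {C1, C2, C3, C5} nor all of T2 = {C1, C4}, so the common attributes are not a superkey of either fragment. The join is lossy.

No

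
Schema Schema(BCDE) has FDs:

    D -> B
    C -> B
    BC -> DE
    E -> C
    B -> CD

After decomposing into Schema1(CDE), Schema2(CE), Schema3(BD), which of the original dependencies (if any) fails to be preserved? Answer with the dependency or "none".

D → B lies within Schema3.
C → B: restricted closure across fragments reaches B.
BC → DE: restricted closure across fragments reaches DE.
E → C lies within Schema1.
B → CD: restricted closure across fragments reaches CD.
Every dependency is enforceable on the fragments, so the decomposition is dependency-preserving.

none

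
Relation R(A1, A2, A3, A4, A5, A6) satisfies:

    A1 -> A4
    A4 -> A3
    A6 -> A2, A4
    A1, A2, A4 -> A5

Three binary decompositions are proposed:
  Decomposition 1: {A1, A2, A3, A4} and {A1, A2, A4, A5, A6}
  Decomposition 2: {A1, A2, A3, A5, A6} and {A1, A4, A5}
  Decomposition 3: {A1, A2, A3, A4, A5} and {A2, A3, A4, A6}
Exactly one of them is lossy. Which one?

Decomposition 3

Decomposition 1: common = {A1, A2, A4}, closure = {A1, A2, A3, A4, A5} → lossless.
Decomposition 2: common = {A1, A5}, closure = {A1, A3, A4, A5} → lossless.
Decomposition 3: common = {A2, A3, A4}, closure = {A2, A3, A4} → lossy.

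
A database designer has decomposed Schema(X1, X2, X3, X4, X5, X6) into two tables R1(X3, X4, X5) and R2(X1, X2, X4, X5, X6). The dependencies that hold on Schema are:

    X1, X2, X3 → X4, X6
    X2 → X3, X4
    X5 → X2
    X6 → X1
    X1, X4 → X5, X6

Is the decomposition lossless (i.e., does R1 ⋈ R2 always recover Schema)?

Yes

Common attributes: R1 ∩ R2 = {X4, X5}.
Closure of {X4, X5}: X5 → X2 applies, adding X2; X2 → X3, X4 applies, adding X3. So (X4, X5)⁺ = {X2, X3, X4, X5}.
This closure contains every attribute of R1, so R1 ∩ R2 → R1. The join is lossless.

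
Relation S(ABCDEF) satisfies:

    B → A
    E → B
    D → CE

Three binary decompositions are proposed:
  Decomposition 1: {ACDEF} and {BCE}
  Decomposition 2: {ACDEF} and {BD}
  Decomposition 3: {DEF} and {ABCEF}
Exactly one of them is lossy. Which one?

Decomposition 3

Decomposition 1: common = {CE}, closure = {ABCE} → lossless.
Decomposition 2: common = {D}, closure = {ABCDE} → lossless.
Decomposition 3: common = {EF}, closure = {ABEF} → lossy.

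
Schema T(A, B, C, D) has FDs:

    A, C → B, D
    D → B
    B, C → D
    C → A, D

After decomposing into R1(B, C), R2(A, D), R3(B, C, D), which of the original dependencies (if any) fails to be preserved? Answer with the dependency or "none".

C → A, D

Check C → A, D: no single fragment contains all of {A, C, D}, and the restricted closure of {C} across the fragments never reaches {A, D}.
A, C → B, D is preserved.
D → B is preserved.
B, C → D is preserved.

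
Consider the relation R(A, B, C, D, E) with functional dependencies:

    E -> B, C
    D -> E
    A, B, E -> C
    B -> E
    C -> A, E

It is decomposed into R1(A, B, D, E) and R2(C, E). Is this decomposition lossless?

Yes

Common attributes: R1 ∩ R2 = {E}.
Closure of {E}: E → B, C applies, adding B, C; C → A, E applies, adding A. So (E)⁺ = {A, B, C, E}.
This closure contains every attribute of R2, so R1 ∩ R2 → R2. The join is lossless.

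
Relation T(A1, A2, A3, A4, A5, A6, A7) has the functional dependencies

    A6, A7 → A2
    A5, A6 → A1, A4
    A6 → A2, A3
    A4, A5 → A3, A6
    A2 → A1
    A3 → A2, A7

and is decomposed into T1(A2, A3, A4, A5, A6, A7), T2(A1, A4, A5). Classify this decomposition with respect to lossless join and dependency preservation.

Lossless test: (A4, A5)⁺ = {A1, A2, A3, A4, A5, A6, A7}, which contains all of one fragment — lossless.
Dependency preservation: the restricted closure of {A2} across the fragments never reaches {A1}, so A2 → A1 cannot be enforced without a join — not preserved.

lossless but not dependency-preserving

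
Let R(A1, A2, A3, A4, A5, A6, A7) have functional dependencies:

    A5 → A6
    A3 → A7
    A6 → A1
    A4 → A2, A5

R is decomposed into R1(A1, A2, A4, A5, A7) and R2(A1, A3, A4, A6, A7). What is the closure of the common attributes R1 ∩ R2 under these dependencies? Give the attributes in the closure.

R1 ∩ R2 = {A1, A4, A7}.
A4 → A2, A5 applies, adding A2, A5
A5 → A6 applies, adding A6
Closure: {A1, A2, A4, A5, A6, A7}.

A1, A2, A4, A5, A6, A7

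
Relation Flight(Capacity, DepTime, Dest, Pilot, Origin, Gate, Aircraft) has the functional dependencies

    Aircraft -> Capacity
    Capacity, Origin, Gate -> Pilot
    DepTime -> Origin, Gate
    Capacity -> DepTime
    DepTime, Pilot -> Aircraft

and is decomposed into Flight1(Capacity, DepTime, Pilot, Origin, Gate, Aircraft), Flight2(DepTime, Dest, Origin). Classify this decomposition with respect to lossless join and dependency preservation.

lossy but dependency-preserving

Lossless test: (DepTime, Origin)⁺ = {DepTime, Origin, Gate}, which is a superkey of neither fragment — lossy.
Dependency preservation: every FD's attributes lie within a single fragment, so each can be enforced locally — preserved.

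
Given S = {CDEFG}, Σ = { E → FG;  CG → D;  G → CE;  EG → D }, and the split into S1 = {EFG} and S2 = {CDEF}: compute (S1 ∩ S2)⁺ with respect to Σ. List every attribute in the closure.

CDEFG

S1 ∩ S2 = {EF}.
E → FG applies, adding G
G → CE applies, adding C
EG → D applies, adding D
Closure: {CDEFG}.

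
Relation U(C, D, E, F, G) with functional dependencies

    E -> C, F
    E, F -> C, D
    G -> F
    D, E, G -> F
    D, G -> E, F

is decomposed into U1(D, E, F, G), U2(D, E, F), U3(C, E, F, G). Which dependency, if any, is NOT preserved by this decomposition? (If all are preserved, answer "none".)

none

E → C, F lies within U3.
E, F → C, D: restricted closure across fragments reaches C, D.
G → F lies within U1.
D, E, G → F lies within U1.
D, G → E, F lies within U1.
Every dependency is enforceable on the fragments, so the decomposition is dependency-preserving.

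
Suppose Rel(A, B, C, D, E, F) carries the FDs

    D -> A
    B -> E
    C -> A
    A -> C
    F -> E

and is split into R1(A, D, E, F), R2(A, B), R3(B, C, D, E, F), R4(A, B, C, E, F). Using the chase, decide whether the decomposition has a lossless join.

Chase test. Columns are A, B, C, D, E, F; row i has aⱼ where attribute j ∈ Ri, else bᵢⱼ.
Initial tableau (one row per fragment):
  row 1: a1 b12 b13 a4 a5 a6
  row 2: a1 a2 b23 b24 b25 b26
  row 3: b31 a2 a3 a4 a5 a6
  row 4: a1 a2 a3 b44 a5 a6
Rows 1 and 3 agree on D; apply D→A and equate their A entries.
Rows 2 and 3 agree on B; apply B→E and equate their E entries.
Rows 1 and 2 agree on A; apply A→C and equate their C entries.
Rows 1 and 3 agree on A; apply A→C and equate their C entries.
Row 3 is now all distinguished symbols — the join is lossless.

Yes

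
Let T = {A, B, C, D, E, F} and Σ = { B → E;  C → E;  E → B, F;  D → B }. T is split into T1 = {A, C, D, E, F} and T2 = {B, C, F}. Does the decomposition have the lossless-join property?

Yes

Common attributes: T1 ∩ T2 = {C, F}.
Closure of {C, F}: C → E applies, adding E; E → B, F applies, adding B. So (C, F)⁺ = {B, C, E, F}.
This closure contains every attribute of T2, so T1 ∩ T2 → T2. The join is lossless.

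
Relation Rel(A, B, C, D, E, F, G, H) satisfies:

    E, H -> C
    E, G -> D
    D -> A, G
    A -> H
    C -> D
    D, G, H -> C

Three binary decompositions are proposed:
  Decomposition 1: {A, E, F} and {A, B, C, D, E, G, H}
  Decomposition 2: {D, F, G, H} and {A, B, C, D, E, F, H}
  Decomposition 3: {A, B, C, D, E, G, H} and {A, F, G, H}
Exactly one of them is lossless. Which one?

Decomposition 1: common = {A, E}, closure = {A, C, D, E, G, H} → lossy.
Decomposition 2: common = {D, F, H}, closure = {A, C, D, F, G, H} → lossless.
Decomposition 3: common = {A, G, H}, closure = {A, G, H} → lossy.

Decomposition 2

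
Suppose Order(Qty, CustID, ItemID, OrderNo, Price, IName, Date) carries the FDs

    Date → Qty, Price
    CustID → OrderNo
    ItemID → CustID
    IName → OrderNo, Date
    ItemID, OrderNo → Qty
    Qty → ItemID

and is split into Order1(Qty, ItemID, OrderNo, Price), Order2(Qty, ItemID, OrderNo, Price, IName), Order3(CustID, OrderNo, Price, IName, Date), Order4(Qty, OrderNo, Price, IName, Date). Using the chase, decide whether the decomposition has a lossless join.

Chase test. Columns are Qty, CustID, ItemID, OrderNo, Price, IName, Date; row i has aⱼ where attribute j ∈ Orderi, else bᵢⱼ.
Initial tableau (one row per fragment):
  row 1: a1 b12 a3 a4 a5 b16 b17
  row 2: a1 b22 a3 a4 a5 a6 b27
  row 3: b31 a2 b33 a4 a5 a6 a7
  row 4: a1 b42 b43 a4 a5 a6 a7
Rows 3 and 4 agree on Date; apply Date→Qty, Price and equate their Qty, Price entries.
Rows 1 and 2 agree on ItemID; apply ItemID→CustID and equate their CustID entries.
Rows 2 and 3 agree on IName; apply IName→OrderNo, Date and equate their OrderNo, Date entries.
Rows 1 and 3 agree on Qty; apply Qty→ItemID and equate their ItemID entries.
Rows 1 and 4 agree on Qty; apply Qty→ItemID and equate their ItemID entries.
Rows 1 and 3 agree on ItemID; apply ItemID→CustID and equate their CustID entries.
Rows 1 and 4 agree on ItemID; apply ItemID→CustID and equate their CustID entries.
Row 2 is now all distinguished symbols — the join is lossless.

Yes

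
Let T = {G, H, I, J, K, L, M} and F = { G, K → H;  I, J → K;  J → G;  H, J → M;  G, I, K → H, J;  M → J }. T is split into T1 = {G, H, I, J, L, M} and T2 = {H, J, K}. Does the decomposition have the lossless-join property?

Common attributes: T1 ∩ T2 = {H, J}.
Closure of {H, J}: J → G applies, adding G; H, J → M applies, adding M. So (H, J)⁺ = {G, H, J, M}.
The closure contains neither all of T1 = {G, H, I, J, L, M} nor all of T2 = {H, J, K}, so the common attributes are not a superkey of either fragment. The join is lossy.

No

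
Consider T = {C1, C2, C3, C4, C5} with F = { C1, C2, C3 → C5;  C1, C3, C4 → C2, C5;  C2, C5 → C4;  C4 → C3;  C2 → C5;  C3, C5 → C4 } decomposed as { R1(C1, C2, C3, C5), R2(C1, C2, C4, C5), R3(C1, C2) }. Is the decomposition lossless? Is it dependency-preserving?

lossless but not dependency-preserving

Lossless test (chase): Rows 1 and 2 agree on C2, C5; apply C2, C5→C4 and equate their C4 entries. Rows 1 and 2 agree on C4; apply C4→C3 and equate their C3 entries. Rows 1 and 3 agree on C2; apply C2→C5 and equate their C5 entries. Rows 1 and 3 agree on C2, C5; apply C2, C5→C4 and equate their C4 entries. Rows 1 and 3 agree on C4; apply C4→C3 and equate their C3 entries. Row 1 is now all distinguished symbols — the join is lossless.
Dependency preservation: the restricted closure of {C4} across the fragments never reaches {C3}, so C4 → C3 cannot be enforced without a join — not preserved.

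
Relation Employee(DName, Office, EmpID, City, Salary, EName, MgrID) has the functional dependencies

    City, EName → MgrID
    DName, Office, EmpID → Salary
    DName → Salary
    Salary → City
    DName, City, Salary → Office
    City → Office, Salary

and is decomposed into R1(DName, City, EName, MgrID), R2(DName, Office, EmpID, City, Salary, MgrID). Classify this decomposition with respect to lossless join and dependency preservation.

lossy but dependency-preserving

Lossless test: (DName, City, MgrID)⁺ = {DName, Office, City, Salary, MgrID}, which is a superkey of neither fragment — lossy.
Dependency preservation: every FD's attributes lie within a single fragment, so each can be enforced locally — preserved.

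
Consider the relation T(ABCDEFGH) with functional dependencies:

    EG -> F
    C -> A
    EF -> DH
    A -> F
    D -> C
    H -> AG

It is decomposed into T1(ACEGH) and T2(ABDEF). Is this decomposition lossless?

Yes

Common attributes: T1 ∩ T2 = {AE}.
Closure of {AE}: A → F applies, adding F; EF → DH applies, adding DH; D → C applies, adding C; H → AG applies, adding G. So (AE)⁺ = {ACDEFGH}.
This closure contains every attribute of T1, so T1 ∩ T2 → T1. The join is lossless.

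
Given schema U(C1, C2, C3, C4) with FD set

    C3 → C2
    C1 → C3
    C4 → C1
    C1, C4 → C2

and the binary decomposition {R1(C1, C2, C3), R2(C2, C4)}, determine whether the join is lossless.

No

Common attributes: R1 ∩ R2 = {C2}.
No dependency enlarges {C2}, so (C2)⁺ = {C2}.
The closure contains neither all of R1 = {C1, C2, C3} nor all of R2 = {C2, C4}, so the common attributes are not a superkey of either fragment. The join is lossy.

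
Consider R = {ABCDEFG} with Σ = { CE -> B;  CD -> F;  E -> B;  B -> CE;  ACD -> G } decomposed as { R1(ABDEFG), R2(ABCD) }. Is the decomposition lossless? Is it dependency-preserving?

lossless but not dependency-preserving

Lossless test: (ABD)⁺ = {ABCDEFG}, which contains all of one fragment — lossless.
Dependency preservation: the restricted closure of {CD} across the fragments never reaches {F}, so CD → F cannot be enforced without a join — not preserved.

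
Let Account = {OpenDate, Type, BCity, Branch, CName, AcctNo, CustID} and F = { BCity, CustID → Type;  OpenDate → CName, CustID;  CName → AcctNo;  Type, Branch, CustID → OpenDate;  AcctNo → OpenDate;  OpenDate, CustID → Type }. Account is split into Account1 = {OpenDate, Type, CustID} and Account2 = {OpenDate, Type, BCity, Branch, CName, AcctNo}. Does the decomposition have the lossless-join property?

Common attributes: Account1 ∩ Account2 = {OpenDate, Type}.
Closure of {OpenDate, Type}: OpenDate → CName, CustID applies, adding CName, CustID; CName → AcctNo applies, adding AcctNo. So (OpenDate, Type)⁺ = {OpenDate, Type, CName, AcctNo, CustID}.
This closure contains every attribute of Account1, so Account1 ∩ Account2 → Account1. The join is lossless.

Yes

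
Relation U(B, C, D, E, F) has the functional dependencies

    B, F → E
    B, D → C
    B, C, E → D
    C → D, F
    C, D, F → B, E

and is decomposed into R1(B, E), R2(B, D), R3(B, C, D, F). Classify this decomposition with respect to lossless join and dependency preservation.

Lossless test (chase): Rows 2 and 3 agree on B, D; apply B, D→C and equate their C entries. Rows 2 and 3 agree on C; apply C→D, F and equate their D, F entries. Rows 2 and 3 agree on C, D, F; apply C, D, F→B, E and equate their B, E entries. No row becomes fully distinguished — the join is lossy.
Dependency preservation: the restricted closure of {B, F} across the fragments never reaches {E}, so B, F → E cannot be enforced without a join — not preserved.

lossy and not dependency-preserving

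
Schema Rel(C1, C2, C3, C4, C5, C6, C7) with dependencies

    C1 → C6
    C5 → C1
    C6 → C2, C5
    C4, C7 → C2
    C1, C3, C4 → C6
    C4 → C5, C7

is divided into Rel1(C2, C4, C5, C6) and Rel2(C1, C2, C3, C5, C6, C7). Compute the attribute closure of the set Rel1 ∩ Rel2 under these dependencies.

Rel1 ∩ Rel2 = {C2, C5, C6}.
C5 → C1 applies, adding C1
Closure: {C1, C2, C5, C6}.

C1, C2, C5, C6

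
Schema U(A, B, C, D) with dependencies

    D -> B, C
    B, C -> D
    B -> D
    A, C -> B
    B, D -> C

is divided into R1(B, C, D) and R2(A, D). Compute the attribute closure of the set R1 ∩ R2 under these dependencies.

B, C, D

R1 ∩ R2 = {D}.
D → B, C applies, adding B, C
Closure: {B, C, D}.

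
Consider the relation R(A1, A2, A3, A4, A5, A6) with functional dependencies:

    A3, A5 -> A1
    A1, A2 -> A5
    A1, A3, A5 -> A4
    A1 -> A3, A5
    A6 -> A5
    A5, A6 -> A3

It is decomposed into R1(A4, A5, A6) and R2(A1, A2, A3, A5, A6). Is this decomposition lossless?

Common attributes: R1 ∩ R2 = {A5, A6}.
Closure of {A5, A6}: A5, A6 → A3 applies, adding A3; A3, A5 → A1 applies, adding A1; A1, A3, A5 → A4 applies, adding A4. So (A5, A6)⁺ = {A1, A3, A4, A5, A6}.
This closure contains every attribute of R1, so R1 ∩ R2 → R1. The join is lossless.

Yes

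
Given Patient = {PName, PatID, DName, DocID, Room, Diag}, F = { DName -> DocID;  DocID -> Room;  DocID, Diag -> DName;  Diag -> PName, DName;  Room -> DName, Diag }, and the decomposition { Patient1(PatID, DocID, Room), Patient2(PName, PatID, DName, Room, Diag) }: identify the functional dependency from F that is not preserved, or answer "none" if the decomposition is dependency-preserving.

none

DName → DocID: restricted closure across fragments reaches DocID.
DocID → Room lies within Patient1.
DocID, Diag → DName: restricted closure across fragments reaches DName.
Diag → PName, DName lies within Patient2.
Room → DName, Diag lies within Patient2.
Every dependency is enforceable on the fragments, so the decomposition is dependency-preserving.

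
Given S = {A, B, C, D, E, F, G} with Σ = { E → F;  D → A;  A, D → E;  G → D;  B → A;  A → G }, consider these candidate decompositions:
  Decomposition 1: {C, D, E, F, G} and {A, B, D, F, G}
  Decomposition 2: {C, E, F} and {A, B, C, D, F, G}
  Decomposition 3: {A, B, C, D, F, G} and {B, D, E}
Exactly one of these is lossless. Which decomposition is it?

Decomposition 1: common = {D, F, G}, closure = {A, D, E, F, G} → lossy.
Decomposition 2: common = {C, F}, closure = {C, F} → lossy.
Decomposition 3: common = {B, D}, closure = {A, B, D, E, F, G} → lossless.

Decomposition 3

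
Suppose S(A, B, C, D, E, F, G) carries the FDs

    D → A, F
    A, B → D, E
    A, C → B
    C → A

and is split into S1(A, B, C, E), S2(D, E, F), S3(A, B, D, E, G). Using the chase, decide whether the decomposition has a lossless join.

Chase test. Columns are A, B, C, D, E, F, G; row i has aⱼ where attribute j ∈ Si, else bᵢⱼ.
Initial tableau (one row per fragment):
  row 1: a1 a2 a3 b14 a5 b16 b17
  row 2: b21 b22 b23 a4 a5 a6 b27
  row 3: a1 a2 b33 a4 a5 b36 a7
Rows 2 and 3 agree on D; apply D→A, F and equate their A, F entries.
Rows 1 and 3 agree on A, B; apply A, B→D, E and equate their D, E entries.
Rows 1 and 2 agree on D; apply D→A, F and equate their A, F entries.
No row becomes fully distinguished — the join is lossy.

No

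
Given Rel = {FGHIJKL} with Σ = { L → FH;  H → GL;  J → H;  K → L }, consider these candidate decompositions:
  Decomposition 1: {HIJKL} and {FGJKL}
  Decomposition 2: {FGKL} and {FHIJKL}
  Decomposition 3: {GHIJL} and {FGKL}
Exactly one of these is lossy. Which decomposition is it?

Decomposition 1: common = {JKL}, closure = {FGHJKL} → lossless.
Decomposition 2: common = {FKL}, closure = {FGHKL} → lossless.
Decomposition 3: common = {GL}, closure = {FGHL} → lossy.

Decomposition 3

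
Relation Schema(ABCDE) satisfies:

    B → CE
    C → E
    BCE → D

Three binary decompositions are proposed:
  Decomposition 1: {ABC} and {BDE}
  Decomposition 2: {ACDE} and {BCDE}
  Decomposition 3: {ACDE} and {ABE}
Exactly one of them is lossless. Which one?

Decomposition 1: common = {B}, closure = {BCDE} → lossless.
Decomposition 2: common = {CDE}, closure = {CDE} → lossy.
Decomposition 3: common = {AE}, closure = {AE} → lossy.

Decomposition 1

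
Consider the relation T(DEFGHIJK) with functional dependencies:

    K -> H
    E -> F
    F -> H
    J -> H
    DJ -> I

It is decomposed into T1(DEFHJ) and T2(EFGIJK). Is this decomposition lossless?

No

Common attributes: T1 ∩ T2 = {EFJ}.
Closure of {EFJ}: F → H applies, adding H. So (EFJ)⁺ = {EFHJ}.
The closure contains neither all of T1 = {DEFHJ} nor all of T2 = {EFGIJK}, so the common attributes are not a superkey of either fragment. The join is lossy.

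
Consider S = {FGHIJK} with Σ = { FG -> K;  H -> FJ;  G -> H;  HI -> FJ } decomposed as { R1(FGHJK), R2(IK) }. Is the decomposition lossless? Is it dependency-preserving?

lossy but dependency-preserving

Lossless test: (K)⁺ = {K}, which is a superkey of neither fragment — lossy.
Dependency preservation: HI → FJ is not contained in any single fragment, but the restricted closure of its left-hand side across the fragments still reaches the right-hand side; the remaining FDs each lie inside some fragment. All dependencies are preserved.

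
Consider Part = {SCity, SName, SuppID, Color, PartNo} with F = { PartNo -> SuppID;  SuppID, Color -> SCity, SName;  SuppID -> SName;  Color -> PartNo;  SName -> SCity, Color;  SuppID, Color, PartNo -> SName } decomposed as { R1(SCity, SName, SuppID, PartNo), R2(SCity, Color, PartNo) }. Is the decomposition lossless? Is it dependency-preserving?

lossless and dependency-preserving

Lossless test: (SCity, PartNo)⁺ = {SCity, SName, SuppID, Color, PartNo}, which contains all of one fragment — lossless.
Dependency preservation: SuppID, Color → SCity, SName; SName → SCity, Color; SuppID, Color, PartNo → SName are not contained in any single fragment, but the restricted closure of each left-hand side across the fragments still reaches the right-hand side; the remaining FDs each lie inside some fragment. All dependencies are preserved.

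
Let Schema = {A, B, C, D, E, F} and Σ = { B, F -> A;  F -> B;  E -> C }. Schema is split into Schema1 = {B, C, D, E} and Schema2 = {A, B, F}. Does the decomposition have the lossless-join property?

No

Common attributes: Schema1 ∩ Schema2 = {B}.
No dependency enlarges {B}, so (B)⁺ = {B}.
The closure contains neither all of Schema1 = {B, C, D, E} nor all of Schema2 = {A, B, F}, so the common attributes are not a superkey of either fragment. The join is lossy.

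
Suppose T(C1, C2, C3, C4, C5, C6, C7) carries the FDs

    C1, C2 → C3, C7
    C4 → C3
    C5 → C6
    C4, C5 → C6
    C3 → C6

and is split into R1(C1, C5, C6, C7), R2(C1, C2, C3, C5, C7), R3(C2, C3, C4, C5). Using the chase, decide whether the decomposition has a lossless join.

Chase test. Columns are C1, C2, C3, C4, C5, C6, C7; row i has aⱼ where attribute j ∈ Ri, else bᵢⱼ.
Initial tableau (one row per fragment):
  row 1: a1 b12 b13 b14 a5 a6 a7
  row 2: a1 a2 a3 b24 a5 b26 a7
  row 3: b31 a2 a3 a4 a5 b36 b37
Rows 1 and 2 agree on C5; apply C5→C6 and equate their C6 entries.
Rows 1 and 3 agree on C5; apply C5→C6 and equate their C6 entries.
No row becomes fully distinguished — the join is lossy.

No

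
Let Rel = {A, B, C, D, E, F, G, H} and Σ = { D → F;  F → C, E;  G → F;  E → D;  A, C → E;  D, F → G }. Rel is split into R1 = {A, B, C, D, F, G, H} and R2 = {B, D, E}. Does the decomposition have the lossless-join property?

Common attributes: R1 ∩ R2 = {B, D}.
Closure of {B, D}: D → F applies, adding F; F → C, E applies, adding C, E; D, F → G applies, adding G. So (B, D)⁺ = {B, C, D, E, F, G}.
This closure contains every attribute of R2, so R1 ∩ R2 → R2. The join is lossless.

Yes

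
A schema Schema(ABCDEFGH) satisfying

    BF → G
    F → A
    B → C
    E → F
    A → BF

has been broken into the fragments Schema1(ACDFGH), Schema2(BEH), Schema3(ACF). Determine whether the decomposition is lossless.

Chase test. Columns are ABCDEFGH; row i has aⱼ where attribute j ∈ Schemai, else bᵢⱼ.
Initial tableau (one row per fragment):
  row 1: a1 b12 a3 a4 b15 a6 a7 a8
  row 2: b21 a2 b23 b24 a5 b26 b27 a8
  row 3: a1 b32 a3 b34 b35 a6 b37 b38
Rows 1 and 3 agree on A; apply A→BF and equate their BF entries.
Rows 1 and 3 agree on BF; apply BF→G and equate their G entries.
No row becomes fully distinguished — the join is lossy.

No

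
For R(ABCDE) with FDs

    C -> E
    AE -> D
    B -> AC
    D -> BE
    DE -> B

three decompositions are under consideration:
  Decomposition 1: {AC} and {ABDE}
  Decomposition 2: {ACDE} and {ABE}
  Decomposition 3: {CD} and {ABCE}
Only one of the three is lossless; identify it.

Decomposition 2

Decomposition 1: common = {A}, closure = {A} → lossy.
Decomposition 2: common = {AE}, closure = {ABCDE} → lossless.
Decomposition 3: common = {C}, closure = {CE} → lossy.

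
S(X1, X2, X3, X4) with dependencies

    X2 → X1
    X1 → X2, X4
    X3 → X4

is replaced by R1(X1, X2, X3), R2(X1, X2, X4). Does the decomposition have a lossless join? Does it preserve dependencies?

Lossless test: (X1, X2)⁺ = {X1, X2, X4}, which contains all of one fragment — lossless.
Dependency preservation: the restricted closure of {X3} across the fragments never reaches {X4}, so X3 → X4 cannot be enforced without a join — not preserved.

lossless but not dependency-preserving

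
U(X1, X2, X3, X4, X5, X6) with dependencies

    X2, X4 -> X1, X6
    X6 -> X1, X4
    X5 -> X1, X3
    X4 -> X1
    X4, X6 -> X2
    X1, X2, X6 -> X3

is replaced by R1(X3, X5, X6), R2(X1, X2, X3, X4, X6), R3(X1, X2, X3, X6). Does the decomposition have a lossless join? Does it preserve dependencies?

lossless but not dependency-preserving

Lossless test (chase): Rows 1 and 2 agree on X6; apply X6→X1, X4 and equate their X1, X4 entries. Rows 1 and 3 agree on X6; apply X6→X1, X4 and equate their X1, X4 entries. Rows 1 and 2 agree on X4, X6; apply X4, X6→X2 and equate their X2 entries. Row 1 is now all distinguished symbols — the join is lossless.
Dependency preservation: the restricted closure of {X5} across the fragments never reaches {X1, X3}, so X5 → X1, X3 cannot be enforced without a join — not preserved.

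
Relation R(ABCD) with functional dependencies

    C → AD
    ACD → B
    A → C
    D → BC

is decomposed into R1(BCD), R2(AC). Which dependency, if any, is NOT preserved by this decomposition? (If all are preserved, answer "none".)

C → AD: restricted closure across fragments reaches AD.
ACD → B: restricted closure across fragments reaches B.
A → C lies within R2.
D → BC lies within R1.
Every dependency is enforceable on the fragments, so the decomposition is dependency-preserving.

none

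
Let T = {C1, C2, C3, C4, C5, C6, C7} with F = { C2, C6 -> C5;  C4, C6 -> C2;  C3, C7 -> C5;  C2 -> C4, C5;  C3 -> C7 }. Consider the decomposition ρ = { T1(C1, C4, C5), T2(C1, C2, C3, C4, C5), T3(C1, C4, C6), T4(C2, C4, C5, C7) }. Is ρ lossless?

Chase test. Columns are C1, C2, C3, C4, C5, C6, C7; row i has aⱼ where attribute j ∈ Ti, else bᵢⱼ.
Initial tableau (one row per fragment):
  row 1: a1 b12 b13 a4 a5 b16 b17
  row 2: a1 a2 a3 a4 a5 b26 b27
  row 3: a1 b32 b33 a4 b35 a6 b37
  row 4: b41 a2 b43 a4 a5 b46 a7
No row becomes fully distinguished — the join is lossy.

No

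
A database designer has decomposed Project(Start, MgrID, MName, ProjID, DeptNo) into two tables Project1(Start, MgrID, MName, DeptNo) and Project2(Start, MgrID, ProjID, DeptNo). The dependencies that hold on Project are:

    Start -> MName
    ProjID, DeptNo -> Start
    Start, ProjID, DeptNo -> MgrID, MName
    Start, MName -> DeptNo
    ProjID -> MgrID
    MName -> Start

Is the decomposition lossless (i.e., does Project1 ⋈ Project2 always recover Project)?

Common attributes: Project1 ∩ Project2 = {Start, MgrID, DeptNo}.
Closure of {Start, MgrID, DeptNo}: Start → MName applies, adding MName. So (Start, MgrID, DeptNo)⁺ = {Start, MgrID, MName, DeptNo}.
This closure contains every attribute of Project1, so Project1 ∩ Project2 → Project1. The join is lossless.

Yes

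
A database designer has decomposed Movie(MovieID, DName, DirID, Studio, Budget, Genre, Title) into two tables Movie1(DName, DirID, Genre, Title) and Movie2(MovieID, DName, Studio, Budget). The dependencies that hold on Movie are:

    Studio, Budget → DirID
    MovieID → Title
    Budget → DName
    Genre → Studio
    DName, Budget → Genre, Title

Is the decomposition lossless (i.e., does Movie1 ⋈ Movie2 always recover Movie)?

Common attributes: Movie1 ∩ Movie2 = {DName}.
No dependency enlarges {DName}, so (DName)⁺ = {DName}.
The closure contains neither all of Movie1 = {DName, DirID, Genre, Title} nor all of Movie2 = {MovieID, DName, Studio, Budget}, so the common attributes are not a superkey of either fragment. The join is lossy.

No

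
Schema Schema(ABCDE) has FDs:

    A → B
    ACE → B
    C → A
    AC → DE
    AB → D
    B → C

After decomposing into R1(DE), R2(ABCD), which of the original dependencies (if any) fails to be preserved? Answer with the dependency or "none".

AC → DE

Check AC → DE: no single fragment contains all of {ACDE}, and the restricted closure of {AC} across the fragments never reaches {DE}.
A → B is preserved.
ACE → B is preserved.
C → A is preserved.
AB → D is preserved.
B → C is preserved.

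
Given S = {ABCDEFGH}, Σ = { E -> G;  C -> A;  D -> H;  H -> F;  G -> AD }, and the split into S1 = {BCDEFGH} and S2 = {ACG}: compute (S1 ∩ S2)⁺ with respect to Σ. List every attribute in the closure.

S1 ∩ S2 = {CG}.
C → A applies, adding A
G → AD applies, adding D
D → H applies, adding H
H → F applies, adding F
Closure: {ACDFGH}.

ACDFGH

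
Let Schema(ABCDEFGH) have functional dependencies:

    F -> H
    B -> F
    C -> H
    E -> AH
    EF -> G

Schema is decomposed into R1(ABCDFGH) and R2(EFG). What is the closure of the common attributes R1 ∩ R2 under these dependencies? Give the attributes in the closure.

R1 ∩ R2 = {FG}.
F → H applies, adding H
Closure: {FGH}.

FGH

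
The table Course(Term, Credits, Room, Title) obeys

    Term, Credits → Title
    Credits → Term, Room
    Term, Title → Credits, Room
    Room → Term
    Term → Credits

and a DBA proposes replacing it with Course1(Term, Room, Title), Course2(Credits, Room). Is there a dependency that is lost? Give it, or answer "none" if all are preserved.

Term, Credits → Title: restricted closure across fragments reaches Title.
Credits → Term, Room: restricted closure across fragments reaches Term, Room.
Term, Title → Credits, Room: restricted closure across fragments reaches Credits, Room.
Room → Term lies within Course1.
Term → Credits: restricted closure across fragments reaches Credits.
Every dependency is enforceable on the fragments, so the decomposition is dependency-preserving.

none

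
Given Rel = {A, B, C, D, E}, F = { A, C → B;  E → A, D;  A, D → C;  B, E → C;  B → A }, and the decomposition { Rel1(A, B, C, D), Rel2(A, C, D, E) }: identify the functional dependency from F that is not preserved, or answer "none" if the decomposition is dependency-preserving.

none

A, C → B lies within Rel1.
E → A, D lies within Rel2.
A, D → C lies within Rel1.
B, E → C: restricted closure across fragments reaches C.
B → A lies within Rel1.
Every dependency is enforceable on the fragments, so the decomposition is dependency-preserving.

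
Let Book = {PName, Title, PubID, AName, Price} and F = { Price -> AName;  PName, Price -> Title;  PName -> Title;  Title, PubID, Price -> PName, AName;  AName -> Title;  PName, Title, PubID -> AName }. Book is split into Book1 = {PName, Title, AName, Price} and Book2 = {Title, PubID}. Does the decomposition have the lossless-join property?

Common attributes: Book1 ∩ Book2 = {Title}.
No dependency enlarges {Title}, so (Title)⁺ = {Title}.
The closure contains neither all of Book1 = {PName, Title, AName, Price} nor all of Book2 = {Title, PubID}, so the common attributes are not a superkey of either fragment. The join is lossy.

No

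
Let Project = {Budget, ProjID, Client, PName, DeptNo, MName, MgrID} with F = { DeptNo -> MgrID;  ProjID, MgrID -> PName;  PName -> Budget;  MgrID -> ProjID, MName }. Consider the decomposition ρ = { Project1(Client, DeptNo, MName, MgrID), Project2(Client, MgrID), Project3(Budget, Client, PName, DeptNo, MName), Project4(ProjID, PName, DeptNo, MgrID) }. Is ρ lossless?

Chase test. Columns are Budget, ProjID, Client, PName, DeptNo, MName, MgrID; row i has aⱼ where attribute j ∈ Projecti, else bᵢⱼ.
Initial tableau (one row per fragment):
  row 1: b11 b12 a3 b14 a5 a6 a7
  row 2: b21 b22 a3 b24 b25 b26 a7
  row 3: a1 b32 a3 a4 a5 a6 b37
  row 4: b41 a2 b43 a4 a5 b46 a7
Rows 1 and 3 agree on DeptNo; apply DeptNo→MgrID and equate their MgrID entries.
Rows 3 and 4 agree on PName; apply PName→Budget and equate their Budget entries.
Rows 1 and 2 agree on MgrID; apply MgrID→ProjID, MName and equate their ProjID, MName entries.
Rows 1 and 3 agree on MgrID; apply MgrID→ProjID, MName and equate their ProjID, MName entries.
Rows 1 and 4 agree on MgrID; apply MgrID→ProjID, MName and equate their ProjID, MName entries.
Rows 1 and 2 agree on ProjID, MgrID; apply ProjID, MgrID→PName and equate their PName entries.
Rows 1 and 3 agree on ProjID, MgrID; apply ProjID, MgrID→PName and equate their PName entries.
Rows 1 and 2 agree on PName; apply PName→Budget and equate their Budget entries.
Rows 1 and 3 agree on PName; apply PName→Budget and equate their Budget entries.
Row 1 is now all distinguished symbols — the join is lossless.

Yes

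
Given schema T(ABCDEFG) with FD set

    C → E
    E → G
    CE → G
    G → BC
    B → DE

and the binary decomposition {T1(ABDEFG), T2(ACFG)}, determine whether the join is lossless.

Yes

Common attributes: T1 ∩ T2 = {AFG}.
Closure of {AFG}: G → BC applies, adding BC; B → DE applies, adding DE. So (AFG)⁺ = {ABCDEFG}.
This closure contains every attribute of T1, so T1 ∩ T2 → T1. The join is lossless.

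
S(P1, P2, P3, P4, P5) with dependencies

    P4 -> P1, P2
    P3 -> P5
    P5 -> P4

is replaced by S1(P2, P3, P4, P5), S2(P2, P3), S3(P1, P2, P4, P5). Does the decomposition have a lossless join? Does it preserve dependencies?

Lossless test (chase): Rows 1 and 3 agree on P4; apply P4→P1, P2 and equate their P1, P2 entries. Rows 1 and 2 agree on P3; apply P3→P5 and equate their P5 entries. Rows 1 and 2 agree on P5; apply P5→P4 and equate their P4 entries. Rows 1 and 2 agree on P4; apply P4→P1, P2 and equate their P1, P2 entries. Row 1 is now all distinguished symbols — the join is lossless.
Dependency preservation: every FD's attributes lie within a single fragment, so each can be enforced locally — preserved.

lossless and dependency-preserving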